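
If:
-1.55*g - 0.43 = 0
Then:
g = -0.28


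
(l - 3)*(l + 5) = l^2 + 2*l - 15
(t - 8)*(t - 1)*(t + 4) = t^3 - 5*t^2 - 28*t + 32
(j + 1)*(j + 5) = j^2 + 6*j + 5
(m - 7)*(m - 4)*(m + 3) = m^3 - 8*m^2 - 5*m + 84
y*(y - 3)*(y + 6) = y^3 + 3*y^2 - 18*y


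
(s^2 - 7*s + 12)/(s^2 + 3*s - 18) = (s - 4)/(s + 6)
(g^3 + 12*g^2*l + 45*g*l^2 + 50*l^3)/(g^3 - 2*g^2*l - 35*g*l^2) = (g^2 + 7*g*l + 10*l^2)/(g*(g - 7*l))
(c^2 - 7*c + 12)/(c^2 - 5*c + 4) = (c - 3)/(c - 1)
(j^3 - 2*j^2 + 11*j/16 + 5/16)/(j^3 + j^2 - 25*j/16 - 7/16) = (4*j - 5)/(4*j + 7)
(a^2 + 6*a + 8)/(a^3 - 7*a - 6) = (a + 4)/(a^2 - 2*a - 3)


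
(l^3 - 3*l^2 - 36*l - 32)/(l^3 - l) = (l^2 - 4*l - 32)/(l*(l - 1))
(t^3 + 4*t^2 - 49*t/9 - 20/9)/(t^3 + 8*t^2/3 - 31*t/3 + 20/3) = (t + 1/3)/(t - 1)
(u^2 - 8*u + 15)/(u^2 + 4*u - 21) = (u - 5)/(u + 7)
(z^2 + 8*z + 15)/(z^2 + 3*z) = (z + 5)/z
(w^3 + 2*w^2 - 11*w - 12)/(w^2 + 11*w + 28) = (w^2 - 2*w - 3)/(w + 7)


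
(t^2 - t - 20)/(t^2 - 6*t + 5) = (t + 4)/(t - 1)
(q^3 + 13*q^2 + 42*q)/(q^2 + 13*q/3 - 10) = 3*q*(q + 7)/(3*q - 5)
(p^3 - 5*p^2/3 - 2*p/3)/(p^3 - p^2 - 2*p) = (p + 1/3)/(p + 1)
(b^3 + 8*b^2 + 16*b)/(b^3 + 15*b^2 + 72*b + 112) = b/(b + 7)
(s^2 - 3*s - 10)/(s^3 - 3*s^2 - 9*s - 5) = (s + 2)/(s^2 + 2*s + 1)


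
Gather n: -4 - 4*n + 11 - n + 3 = 10 - 5*n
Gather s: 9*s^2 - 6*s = 9*s^2 - 6*s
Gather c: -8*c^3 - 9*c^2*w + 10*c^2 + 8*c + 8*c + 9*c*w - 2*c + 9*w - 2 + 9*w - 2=-8*c^3 + c^2*(10 - 9*w) + c*(9*w + 14) + 18*w - 4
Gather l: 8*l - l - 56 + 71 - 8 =7*l + 7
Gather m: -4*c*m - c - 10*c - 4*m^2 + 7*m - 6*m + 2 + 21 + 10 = -11*c - 4*m^2 + m*(1 - 4*c) + 33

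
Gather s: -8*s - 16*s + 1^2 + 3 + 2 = 6 - 24*s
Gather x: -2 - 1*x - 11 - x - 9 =-2*x - 22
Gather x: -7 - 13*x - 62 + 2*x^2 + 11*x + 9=2*x^2 - 2*x - 60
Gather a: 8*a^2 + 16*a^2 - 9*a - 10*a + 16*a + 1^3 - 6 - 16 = 24*a^2 - 3*a - 21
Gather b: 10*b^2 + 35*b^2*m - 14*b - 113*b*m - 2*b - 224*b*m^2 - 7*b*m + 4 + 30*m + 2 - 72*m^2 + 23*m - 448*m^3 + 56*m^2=b^2*(35*m + 10) + b*(-224*m^2 - 120*m - 16) - 448*m^3 - 16*m^2 + 53*m + 6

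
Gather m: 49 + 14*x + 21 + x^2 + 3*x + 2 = x^2 + 17*x + 72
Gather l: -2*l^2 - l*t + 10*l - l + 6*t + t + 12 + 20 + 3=-2*l^2 + l*(9 - t) + 7*t + 35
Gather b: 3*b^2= 3*b^2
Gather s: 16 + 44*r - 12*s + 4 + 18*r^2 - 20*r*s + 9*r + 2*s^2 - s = 18*r^2 + 53*r + 2*s^2 + s*(-20*r - 13) + 20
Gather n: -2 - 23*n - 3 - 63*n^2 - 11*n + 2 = -63*n^2 - 34*n - 3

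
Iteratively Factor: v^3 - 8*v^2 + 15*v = (v)*(v^2 - 8*v + 15) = v*(v - 5)*(v - 3)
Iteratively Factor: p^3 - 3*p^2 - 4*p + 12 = (p - 2)*(p^2 - p - 6) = (p - 3)*(p - 2)*(p + 2)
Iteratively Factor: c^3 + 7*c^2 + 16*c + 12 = (c + 2)*(c^2 + 5*c + 6) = (c + 2)*(c + 3)*(c + 2)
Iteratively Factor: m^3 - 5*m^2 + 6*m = (m - 2)*(m^2 - 3*m) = (m - 3)*(m - 2)*(m)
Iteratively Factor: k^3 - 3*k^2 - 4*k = (k)*(k^2 - 3*k - 4) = k*(k + 1)*(k - 4)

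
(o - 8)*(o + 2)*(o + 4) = o^3 - 2*o^2 - 40*o - 64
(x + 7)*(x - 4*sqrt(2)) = x^2 - 4*sqrt(2)*x + 7*x - 28*sqrt(2)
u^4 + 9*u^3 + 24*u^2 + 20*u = u*(u + 2)^2*(u + 5)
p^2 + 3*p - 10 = (p - 2)*(p + 5)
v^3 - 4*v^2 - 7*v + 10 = (v - 5)*(v - 1)*(v + 2)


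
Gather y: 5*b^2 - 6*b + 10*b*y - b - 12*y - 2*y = 5*b^2 - 7*b + y*(10*b - 14)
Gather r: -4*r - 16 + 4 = -4*r - 12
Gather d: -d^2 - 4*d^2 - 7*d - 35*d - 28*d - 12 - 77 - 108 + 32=-5*d^2 - 70*d - 165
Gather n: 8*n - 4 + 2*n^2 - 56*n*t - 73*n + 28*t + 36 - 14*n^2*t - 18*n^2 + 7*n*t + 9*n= n^2*(-14*t - 16) + n*(-49*t - 56) + 28*t + 32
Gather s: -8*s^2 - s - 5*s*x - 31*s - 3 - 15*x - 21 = -8*s^2 + s*(-5*x - 32) - 15*x - 24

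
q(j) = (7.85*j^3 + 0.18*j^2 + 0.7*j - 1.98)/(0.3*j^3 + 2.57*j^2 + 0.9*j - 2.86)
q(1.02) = 6.91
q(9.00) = 13.29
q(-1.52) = -46.02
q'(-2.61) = 4.29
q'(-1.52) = -255.81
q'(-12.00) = 14.63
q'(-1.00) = -31.60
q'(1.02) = -22.20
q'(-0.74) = -8.63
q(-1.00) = 6.95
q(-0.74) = 2.49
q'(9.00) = 0.73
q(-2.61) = -20.41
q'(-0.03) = -0.07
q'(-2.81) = 5.79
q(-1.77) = -23.87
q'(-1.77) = -28.18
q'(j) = (-0.9*j^2 - 5.14*j - 0.9)*(7.85*j^3 + 0.18*j^2 + 0.7*j - 1.98)/(0.3*j^3 + 2.57*j^2 + 0.9*j - 2.86)^2 + (23.55*j^2 + 0.36*j + 0.7)/(0.3*j^3 + 2.57*j^2 + 0.9*j - 2.86) = (20.1205*j^4 + 13.71*j^3 - 67.208*j^2 + 9.1476*j - 0.22)/(0.09*j^6 + 1.542*j^5 + 7.1449*j^4 + 2.91*j^3 - 13.8904*j^2 - 5.148*j + 8.1796)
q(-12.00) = 83.65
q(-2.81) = -21.42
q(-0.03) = 0.69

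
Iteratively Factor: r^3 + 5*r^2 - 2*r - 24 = (r + 3)*(r^2 + 2*r - 8) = (r + 3)*(r + 4)*(r - 2)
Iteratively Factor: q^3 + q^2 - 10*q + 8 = (q + 4)*(q^2 - 3*q + 2) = (q - 1)*(q + 4)*(q - 2)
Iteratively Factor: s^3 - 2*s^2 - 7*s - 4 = (s + 1)*(s^2 - 3*s - 4) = (s + 1)^2*(s - 4)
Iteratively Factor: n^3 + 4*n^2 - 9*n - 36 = (n + 3)*(n^2 + n - 12) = (n + 3)*(n + 4)*(n - 3)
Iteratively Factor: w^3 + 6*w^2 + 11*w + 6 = (w + 1)*(w^2 + 5*w + 6) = (w + 1)*(w + 2)*(w + 3)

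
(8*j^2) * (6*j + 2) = 48*j^3 + 16*j^2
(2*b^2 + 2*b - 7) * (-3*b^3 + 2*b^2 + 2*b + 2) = -6*b^5 - 2*b^4 + 29*b^3 - 6*b^2 - 10*b - 14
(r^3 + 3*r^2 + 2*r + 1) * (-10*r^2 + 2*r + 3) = -10*r^5 - 28*r^4 - 11*r^3 + 3*r^2 + 8*r + 3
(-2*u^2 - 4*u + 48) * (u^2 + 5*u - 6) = -2*u^4 - 14*u^3 + 40*u^2 + 264*u - 288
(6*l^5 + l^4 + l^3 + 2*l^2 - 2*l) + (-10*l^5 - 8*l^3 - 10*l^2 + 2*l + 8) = -4*l^5 + l^4 - 7*l^3 - 8*l^2 + 8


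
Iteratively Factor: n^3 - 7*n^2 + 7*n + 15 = (n - 5)*(n^2 - 2*n - 3) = (n - 5)*(n - 3)*(n + 1)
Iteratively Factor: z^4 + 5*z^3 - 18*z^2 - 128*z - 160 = (z - 5)*(z^3 + 10*z^2 + 32*z + 32) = (z - 5)*(z + 4)*(z^2 + 6*z + 8) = (z - 5)*(z + 2)*(z + 4)*(z + 4)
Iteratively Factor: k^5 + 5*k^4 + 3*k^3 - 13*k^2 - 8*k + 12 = (k + 2)*(k^4 + 3*k^3 - 3*k^2 - 7*k + 6) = (k - 1)*(k + 2)*(k^3 + 4*k^2 + k - 6) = (k - 1)^2*(k + 2)*(k^2 + 5*k + 6) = (k - 1)^2*(k + 2)*(k + 3)*(k + 2)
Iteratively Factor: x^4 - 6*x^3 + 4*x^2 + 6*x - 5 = (x - 1)*(x^3 - 5*x^2 - x + 5) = (x - 1)^2*(x^2 - 4*x - 5) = (x - 1)^2*(x + 1)*(x - 5)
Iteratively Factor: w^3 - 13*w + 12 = (w - 3)*(w^2 + 3*w - 4) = (w - 3)*(w + 4)*(w - 1)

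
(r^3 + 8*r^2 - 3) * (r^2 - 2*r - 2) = r^5 + 6*r^4 - 18*r^3 - 19*r^2 + 6*r + 6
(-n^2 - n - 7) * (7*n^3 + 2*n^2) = -7*n^5 - 9*n^4 - 51*n^3 - 14*n^2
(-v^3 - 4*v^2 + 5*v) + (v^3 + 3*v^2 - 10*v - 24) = -v^2 - 5*v - 24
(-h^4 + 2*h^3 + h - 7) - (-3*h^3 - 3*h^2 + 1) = -h^4 + 5*h^3 + 3*h^2 + h - 8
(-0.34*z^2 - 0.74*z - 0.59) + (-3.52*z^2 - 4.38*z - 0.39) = -3.86*z^2 - 5.12*z - 0.98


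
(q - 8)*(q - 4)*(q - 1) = q^3 - 13*q^2 + 44*q - 32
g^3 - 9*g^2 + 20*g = g*(g - 5)*(g - 4)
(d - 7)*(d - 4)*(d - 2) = d^3 - 13*d^2 + 50*d - 56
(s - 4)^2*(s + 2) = s^3 - 6*s^2 + 32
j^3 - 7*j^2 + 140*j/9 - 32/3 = (j - 3)*(j - 8/3)*(j - 4/3)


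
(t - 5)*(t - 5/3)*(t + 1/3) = t^3 - 19*t^2/3 + 55*t/9 + 25/9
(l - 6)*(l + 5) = l^2 - l - 30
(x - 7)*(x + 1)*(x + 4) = x^3 - 2*x^2 - 31*x - 28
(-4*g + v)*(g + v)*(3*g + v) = -12*g^3 - 13*g^2*v + v^3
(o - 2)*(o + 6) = o^2 + 4*o - 12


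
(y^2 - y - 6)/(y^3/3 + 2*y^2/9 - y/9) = 9*(y^2 - y - 6)/(y*(3*y^2 + 2*y - 1))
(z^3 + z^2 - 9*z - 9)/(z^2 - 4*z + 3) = (z^2 + 4*z + 3)/(z - 1)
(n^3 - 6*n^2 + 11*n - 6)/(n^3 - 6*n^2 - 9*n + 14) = (n^2 - 5*n + 6)/(n^2 - 5*n - 14)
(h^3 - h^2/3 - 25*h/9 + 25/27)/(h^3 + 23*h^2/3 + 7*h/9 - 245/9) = (9*h^2 + 12*h - 5)/(3*(3*h^2 + 28*h + 49))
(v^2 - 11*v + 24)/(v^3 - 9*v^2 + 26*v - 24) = (v - 8)/(v^2 - 6*v + 8)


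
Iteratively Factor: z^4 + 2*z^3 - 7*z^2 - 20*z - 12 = (z + 2)*(z^3 - 7*z - 6) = (z + 2)^2*(z^2 - 2*z - 3) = (z + 1)*(z + 2)^2*(z - 3)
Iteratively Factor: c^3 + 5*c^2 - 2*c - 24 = (c - 2)*(c^2 + 7*c + 12) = (c - 2)*(c + 4)*(c + 3)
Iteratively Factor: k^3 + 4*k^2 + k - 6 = (k + 2)*(k^2 + 2*k - 3) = (k - 1)*(k + 2)*(k + 3)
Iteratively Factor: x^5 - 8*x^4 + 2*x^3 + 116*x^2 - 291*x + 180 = (x - 1)*(x^4 - 7*x^3 - 5*x^2 + 111*x - 180) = (x - 3)*(x - 1)*(x^3 - 4*x^2 - 17*x + 60) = (x - 5)*(x - 3)*(x - 1)*(x^2 + x - 12) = (x - 5)*(x - 3)^2*(x - 1)*(x + 4)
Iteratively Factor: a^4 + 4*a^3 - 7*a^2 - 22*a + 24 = (a - 2)*(a^3 + 6*a^2 + 5*a - 12) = (a - 2)*(a + 4)*(a^2 + 2*a - 3) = (a - 2)*(a - 1)*(a + 4)*(a + 3)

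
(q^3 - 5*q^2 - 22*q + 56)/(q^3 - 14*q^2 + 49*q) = (q^2 + 2*q - 8)/(q*(q - 7))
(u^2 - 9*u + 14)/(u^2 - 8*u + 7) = (u - 2)/(u - 1)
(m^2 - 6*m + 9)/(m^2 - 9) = (m - 3)/(m + 3)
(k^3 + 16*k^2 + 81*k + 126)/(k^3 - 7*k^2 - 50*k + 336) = (k^2 + 9*k + 18)/(k^2 - 14*k + 48)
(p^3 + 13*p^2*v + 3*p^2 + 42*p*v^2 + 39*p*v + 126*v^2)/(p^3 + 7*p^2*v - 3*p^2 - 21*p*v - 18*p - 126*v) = (p + 6*v)/(p - 6)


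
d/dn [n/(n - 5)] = -5/(n - 5)^2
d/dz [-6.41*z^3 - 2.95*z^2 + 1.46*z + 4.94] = -19.23*z^2 - 5.9*z + 1.46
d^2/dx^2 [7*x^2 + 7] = 14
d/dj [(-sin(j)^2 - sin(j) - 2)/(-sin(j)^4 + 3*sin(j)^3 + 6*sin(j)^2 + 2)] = 2*(-sin(j)^5 - sin(j)^3 + 12*sin(j)^2 + 10*sin(j) - 1)*cos(j)/(sin(j)^4 - 3*sin(j)^3 - 6*sin(j)^2 - 2)^2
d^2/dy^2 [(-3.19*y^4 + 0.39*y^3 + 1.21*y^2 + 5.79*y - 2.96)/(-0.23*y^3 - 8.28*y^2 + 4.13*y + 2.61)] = (4.44089209850063e-16*y^8 + 444.820368*y^6 - 647.089866*y^5 - 161.147172*y^4 - 287.623434000001*y^3 + 1237.667334*y^2 - 1363.366242*y + 337.251796)/(0.012167*y^9 + 1.314036*y^8 + 46.649865*y^7 + 520.058313*y^6 - 867.492219*y^5 - 98.243442*y^4 + 469.770976*y^3 + 35.657037*y^2 - 84.401919*y - 17.779581)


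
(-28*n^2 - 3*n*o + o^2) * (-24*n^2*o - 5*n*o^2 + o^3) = 672*n^4*o + 212*n^3*o^2 - 37*n^2*o^3 - 8*n*o^4 + o^5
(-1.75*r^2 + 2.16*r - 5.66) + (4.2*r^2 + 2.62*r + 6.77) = 2.45*r^2 + 4.78*r + 1.11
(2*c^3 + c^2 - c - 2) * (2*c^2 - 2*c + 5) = 4*c^5 - 2*c^4 + 6*c^3 + 3*c^2 - c - 10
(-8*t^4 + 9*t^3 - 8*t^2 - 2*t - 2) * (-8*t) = 64*t^5 - 72*t^4 + 64*t^3 + 16*t^2 + 16*t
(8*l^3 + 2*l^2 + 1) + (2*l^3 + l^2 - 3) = 10*l^3 + 3*l^2 - 2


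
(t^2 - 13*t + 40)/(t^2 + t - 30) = (t - 8)/(t + 6)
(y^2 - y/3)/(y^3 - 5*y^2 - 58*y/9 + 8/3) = 3*y/(3*y^2 - 14*y - 24)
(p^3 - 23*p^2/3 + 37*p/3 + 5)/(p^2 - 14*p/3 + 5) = (3*p^2 - 14*p - 5)/(3*p - 5)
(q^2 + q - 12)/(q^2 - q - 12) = (-q^2 - q + 12)/(-q^2 + q + 12)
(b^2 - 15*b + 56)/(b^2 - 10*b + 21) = (b - 8)/(b - 3)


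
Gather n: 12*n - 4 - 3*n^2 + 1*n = -3*n^2 + 13*n - 4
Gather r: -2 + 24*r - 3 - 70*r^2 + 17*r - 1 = -70*r^2 + 41*r - 6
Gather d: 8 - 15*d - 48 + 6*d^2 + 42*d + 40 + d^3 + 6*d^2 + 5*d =d^3 + 12*d^2 + 32*d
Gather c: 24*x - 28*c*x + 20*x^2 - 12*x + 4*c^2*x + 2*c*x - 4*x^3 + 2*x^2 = 4*c^2*x - 26*c*x - 4*x^3 + 22*x^2 + 12*x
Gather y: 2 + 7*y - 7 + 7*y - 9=14*y - 14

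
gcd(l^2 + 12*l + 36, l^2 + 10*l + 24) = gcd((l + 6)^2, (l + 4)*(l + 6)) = l + 6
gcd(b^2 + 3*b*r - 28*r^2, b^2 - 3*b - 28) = 1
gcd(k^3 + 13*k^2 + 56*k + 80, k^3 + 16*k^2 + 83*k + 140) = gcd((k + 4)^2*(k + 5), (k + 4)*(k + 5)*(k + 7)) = k^2 + 9*k + 20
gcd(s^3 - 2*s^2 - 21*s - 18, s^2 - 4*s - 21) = s + 3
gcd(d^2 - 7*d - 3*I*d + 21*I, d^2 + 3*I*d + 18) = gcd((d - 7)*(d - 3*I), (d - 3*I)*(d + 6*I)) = d - 3*I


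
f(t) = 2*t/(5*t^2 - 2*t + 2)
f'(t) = 2*t*(2 - 10*t)/(5*t^2 - 2*t + 2)^2 + 2/(5*t^2 - 2*t + 2)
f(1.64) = 0.27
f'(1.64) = -0.15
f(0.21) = 0.23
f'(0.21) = 1.10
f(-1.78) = -0.17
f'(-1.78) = -0.06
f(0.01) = 0.01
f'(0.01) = 1.02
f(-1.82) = -0.16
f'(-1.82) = -0.06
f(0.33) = 0.35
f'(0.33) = 0.82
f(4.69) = 0.09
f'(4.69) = -0.02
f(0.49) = 0.44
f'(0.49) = 0.32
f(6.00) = 0.07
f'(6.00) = -0.01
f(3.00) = 0.15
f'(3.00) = -0.05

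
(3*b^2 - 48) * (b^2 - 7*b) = 3*b^4 - 21*b^3 - 48*b^2 + 336*b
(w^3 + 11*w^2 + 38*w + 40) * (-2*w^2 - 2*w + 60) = -2*w^5 - 24*w^4 - 38*w^3 + 504*w^2 + 2200*w + 2400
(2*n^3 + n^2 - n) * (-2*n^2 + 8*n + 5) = -4*n^5 + 14*n^4 + 20*n^3 - 3*n^2 - 5*n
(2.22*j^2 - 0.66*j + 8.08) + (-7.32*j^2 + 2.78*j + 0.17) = -5.1*j^2 + 2.12*j + 8.25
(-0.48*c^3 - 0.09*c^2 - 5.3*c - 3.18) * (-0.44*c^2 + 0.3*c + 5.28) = 0.2112*c^5 - 0.1044*c^4 - 0.2294*c^3 - 0.666*c^2 - 28.938*c - 16.7904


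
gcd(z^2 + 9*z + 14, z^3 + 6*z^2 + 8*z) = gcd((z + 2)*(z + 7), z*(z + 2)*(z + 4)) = z + 2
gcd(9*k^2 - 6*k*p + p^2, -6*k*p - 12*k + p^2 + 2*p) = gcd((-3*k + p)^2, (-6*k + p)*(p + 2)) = 1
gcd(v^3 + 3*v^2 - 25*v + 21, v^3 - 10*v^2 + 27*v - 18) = v^2 - 4*v + 3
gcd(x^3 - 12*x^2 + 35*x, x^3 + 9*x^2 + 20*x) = x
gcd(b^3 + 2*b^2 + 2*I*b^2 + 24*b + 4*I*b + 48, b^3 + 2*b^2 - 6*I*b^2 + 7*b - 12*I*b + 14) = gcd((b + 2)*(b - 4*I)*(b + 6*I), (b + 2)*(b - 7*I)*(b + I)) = b + 2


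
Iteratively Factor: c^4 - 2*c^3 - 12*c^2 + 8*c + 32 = (c - 4)*(c^3 + 2*c^2 - 4*c - 8) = (c - 4)*(c + 2)*(c^2 - 4) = (c - 4)*(c + 2)^2*(c - 2)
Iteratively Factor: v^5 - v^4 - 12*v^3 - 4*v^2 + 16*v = (v)*(v^4 - v^3 - 12*v^2 - 4*v + 16) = v*(v - 4)*(v^3 + 3*v^2 - 4) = v*(v - 4)*(v + 2)*(v^2 + v - 2) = v*(v - 4)*(v + 2)^2*(v - 1)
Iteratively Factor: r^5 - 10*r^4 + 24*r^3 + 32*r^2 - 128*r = (r - 4)*(r^4 - 6*r^3 + 32*r) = (r - 4)*(r + 2)*(r^3 - 8*r^2 + 16*r) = (r - 4)^2*(r + 2)*(r^2 - 4*r) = (r - 4)^3*(r + 2)*(r)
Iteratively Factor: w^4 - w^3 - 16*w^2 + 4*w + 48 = (w + 3)*(w^3 - 4*w^2 - 4*w + 16) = (w + 2)*(w + 3)*(w^2 - 6*w + 8) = (w - 2)*(w + 2)*(w + 3)*(w - 4)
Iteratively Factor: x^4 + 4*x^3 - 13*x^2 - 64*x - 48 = (x + 3)*(x^3 + x^2 - 16*x - 16) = (x + 1)*(x + 3)*(x^2 - 16) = (x - 4)*(x + 1)*(x + 3)*(x + 4)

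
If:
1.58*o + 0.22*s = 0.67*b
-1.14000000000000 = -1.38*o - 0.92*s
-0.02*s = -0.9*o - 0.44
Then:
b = -0.43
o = -0.45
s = 1.91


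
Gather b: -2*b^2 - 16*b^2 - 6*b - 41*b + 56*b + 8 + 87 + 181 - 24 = -18*b^2 + 9*b + 252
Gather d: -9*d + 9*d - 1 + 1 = 0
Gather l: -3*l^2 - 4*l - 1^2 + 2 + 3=-3*l^2 - 4*l + 4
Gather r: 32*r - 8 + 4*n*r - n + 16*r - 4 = -n + r*(4*n + 48) - 12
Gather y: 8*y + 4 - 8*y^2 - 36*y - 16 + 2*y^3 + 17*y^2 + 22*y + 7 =2*y^3 + 9*y^2 - 6*y - 5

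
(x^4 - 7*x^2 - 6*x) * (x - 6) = x^5 - 6*x^4 - 7*x^3 + 36*x^2 + 36*x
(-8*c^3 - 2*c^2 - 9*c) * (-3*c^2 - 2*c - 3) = 24*c^5 + 22*c^4 + 55*c^3 + 24*c^2 + 27*c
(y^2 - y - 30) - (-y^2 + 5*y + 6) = 2*y^2 - 6*y - 36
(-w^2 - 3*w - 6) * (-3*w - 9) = 3*w^3 + 18*w^2 + 45*w + 54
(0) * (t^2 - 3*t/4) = 0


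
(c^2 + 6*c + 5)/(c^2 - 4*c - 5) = (c + 5)/(c - 5)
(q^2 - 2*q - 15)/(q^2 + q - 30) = (q + 3)/(q + 6)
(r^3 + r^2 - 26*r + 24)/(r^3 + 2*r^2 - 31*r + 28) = (r + 6)/(r + 7)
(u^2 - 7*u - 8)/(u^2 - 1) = (u - 8)/(u - 1)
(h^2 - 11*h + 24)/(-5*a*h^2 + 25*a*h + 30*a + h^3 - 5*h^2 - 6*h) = (-h^2 + 11*h - 24)/(5*a*h^2 - 25*a*h - 30*a - h^3 + 5*h^2 + 6*h)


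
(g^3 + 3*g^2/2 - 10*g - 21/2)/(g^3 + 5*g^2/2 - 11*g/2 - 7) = (g - 3)/(g - 2)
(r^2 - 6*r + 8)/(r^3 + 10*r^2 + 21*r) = (r^2 - 6*r + 8)/(r*(r^2 + 10*r + 21))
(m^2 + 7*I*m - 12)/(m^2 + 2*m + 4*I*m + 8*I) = (m + 3*I)/(m + 2)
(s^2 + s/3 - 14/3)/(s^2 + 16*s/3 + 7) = (s - 2)/(s + 3)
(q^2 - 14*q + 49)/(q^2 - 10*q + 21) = (q - 7)/(q - 3)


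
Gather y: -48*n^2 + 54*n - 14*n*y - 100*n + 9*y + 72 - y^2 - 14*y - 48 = -48*n^2 - 46*n - y^2 + y*(-14*n - 5) + 24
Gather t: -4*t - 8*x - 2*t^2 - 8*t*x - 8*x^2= -2*t^2 + t*(-8*x - 4) - 8*x^2 - 8*x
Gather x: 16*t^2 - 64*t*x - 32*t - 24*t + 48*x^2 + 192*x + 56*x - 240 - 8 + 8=16*t^2 - 56*t + 48*x^2 + x*(248 - 64*t) - 240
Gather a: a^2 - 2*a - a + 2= a^2 - 3*a + 2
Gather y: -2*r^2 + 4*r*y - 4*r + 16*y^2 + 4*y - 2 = -2*r^2 - 4*r + 16*y^2 + y*(4*r + 4) - 2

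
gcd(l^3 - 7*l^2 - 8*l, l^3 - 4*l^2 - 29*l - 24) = l^2 - 7*l - 8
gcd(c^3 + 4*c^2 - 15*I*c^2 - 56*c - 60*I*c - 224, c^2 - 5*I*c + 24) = c - 8*I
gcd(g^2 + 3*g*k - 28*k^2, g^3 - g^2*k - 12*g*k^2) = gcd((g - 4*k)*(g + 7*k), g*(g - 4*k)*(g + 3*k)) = g - 4*k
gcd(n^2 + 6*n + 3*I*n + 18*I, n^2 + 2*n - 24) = n + 6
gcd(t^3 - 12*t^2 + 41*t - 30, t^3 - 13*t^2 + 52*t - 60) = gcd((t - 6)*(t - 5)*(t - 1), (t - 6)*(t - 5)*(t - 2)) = t^2 - 11*t + 30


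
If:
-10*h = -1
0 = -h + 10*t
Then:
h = 1/10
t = 1/100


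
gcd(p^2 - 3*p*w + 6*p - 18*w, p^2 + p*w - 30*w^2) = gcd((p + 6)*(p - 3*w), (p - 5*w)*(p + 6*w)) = 1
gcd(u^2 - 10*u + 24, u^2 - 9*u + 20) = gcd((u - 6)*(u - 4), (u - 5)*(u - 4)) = u - 4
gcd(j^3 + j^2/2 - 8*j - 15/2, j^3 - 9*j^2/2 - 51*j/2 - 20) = j^2 + 7*j/2 + 5/2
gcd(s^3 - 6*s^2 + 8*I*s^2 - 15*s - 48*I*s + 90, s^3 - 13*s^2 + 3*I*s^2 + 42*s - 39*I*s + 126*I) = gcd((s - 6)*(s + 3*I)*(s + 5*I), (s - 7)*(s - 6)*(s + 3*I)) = s^2 + s*(-6 + 3*I) - 18*I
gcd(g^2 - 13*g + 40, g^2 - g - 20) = g - 5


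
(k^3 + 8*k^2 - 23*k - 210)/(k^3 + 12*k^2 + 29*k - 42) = (k - 5)/(k - 1)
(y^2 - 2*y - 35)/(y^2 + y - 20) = (y - 7)/(y - 4)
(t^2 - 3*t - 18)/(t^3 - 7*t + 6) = (t - 6)/(t^2 - 3*t + 2)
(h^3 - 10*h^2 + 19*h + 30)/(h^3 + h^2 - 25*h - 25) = (h - 6)/(h + 5)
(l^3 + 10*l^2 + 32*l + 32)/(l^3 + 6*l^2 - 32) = (l + 2)/(l - 2)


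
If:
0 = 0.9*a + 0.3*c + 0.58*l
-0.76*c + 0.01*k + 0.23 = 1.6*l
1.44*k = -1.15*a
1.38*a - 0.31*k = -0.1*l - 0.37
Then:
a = -0.16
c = 2.54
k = 0.13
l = -1.06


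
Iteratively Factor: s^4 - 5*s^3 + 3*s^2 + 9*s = (s - 3)*(s^3 - 2*s^2 - 3*s) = (s - 3)*(s + 1)*(s^2 - 3*s) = (s - 3)^2*(s + 1)*(s)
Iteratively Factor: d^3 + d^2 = (d + 1)*(d^2) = d*(d + 1)*(d)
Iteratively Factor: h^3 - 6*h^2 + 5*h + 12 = (h - 4)*(h^2 - 2*h - 3) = (h - 4)*(h - 3)*(h + 1)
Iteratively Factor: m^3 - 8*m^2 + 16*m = (m)*(m^2 - 8*m + 16) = m*(m - 4)*(m - 4)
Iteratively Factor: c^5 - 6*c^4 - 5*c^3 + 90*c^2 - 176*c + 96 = (c - 1)*(c^4 - 5*c^3 - 10*c^2 + 80*c - 96) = (c - 1)*(c + 4)*(c^3 - 9*c^2 + 26*c - 24) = (c - 2)*(c - 1)*(c + 4)*(c^2 - 7*c + 12) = (c - 3)*(c - 2)*(c - 1)*(c + 4)*(c - 4)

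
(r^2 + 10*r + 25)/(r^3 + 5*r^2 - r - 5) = (r + 5)/(r^2 - 1)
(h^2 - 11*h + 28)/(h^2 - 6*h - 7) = (h - 4)/(h + 1)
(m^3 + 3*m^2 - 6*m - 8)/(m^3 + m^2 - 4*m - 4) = (m + 4)/(m + 2)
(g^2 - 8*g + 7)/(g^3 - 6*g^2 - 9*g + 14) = 1/(g + 2)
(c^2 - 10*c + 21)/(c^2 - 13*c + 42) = (c - 3)/(c - 6)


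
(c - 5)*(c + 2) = c^2 - 3*c - 10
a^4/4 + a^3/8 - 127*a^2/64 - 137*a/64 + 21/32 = (a/4 + 1/2)*(a - 3)*(a - 1/4)*(a + 7/4)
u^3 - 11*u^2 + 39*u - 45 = (u - 5)*(u - 3)^2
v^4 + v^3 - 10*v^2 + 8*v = v*(v - 2)*(v - 1)*(v + 4)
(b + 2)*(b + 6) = b^2 + 8*b + 12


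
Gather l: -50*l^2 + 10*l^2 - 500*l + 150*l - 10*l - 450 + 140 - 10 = -40*l^2 - 360*l - 320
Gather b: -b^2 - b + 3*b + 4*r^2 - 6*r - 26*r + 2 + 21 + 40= -b^2 + 2*b + 4*r^2 - 32*r + 63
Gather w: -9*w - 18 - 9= -9*w - 27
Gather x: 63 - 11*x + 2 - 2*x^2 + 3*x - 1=-2*x^2 - 8*x + 64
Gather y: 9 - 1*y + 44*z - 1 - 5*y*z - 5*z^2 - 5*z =y*(-5*z - 1) - 5*z^2 + 39*z + 8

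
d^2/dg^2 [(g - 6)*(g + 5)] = 2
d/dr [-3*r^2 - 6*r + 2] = -6*r - 6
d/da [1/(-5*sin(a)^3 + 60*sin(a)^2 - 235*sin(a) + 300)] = (3*sin(a)^2 - 24*sin(a) + 47)*cos(a)/(5*(sin(a)^3 - 12*sin(a)^2 + 47*sin(a) - 60)^2)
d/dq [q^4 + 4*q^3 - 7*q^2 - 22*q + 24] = 4*q^3 + 12*q^2 - 14*q - 22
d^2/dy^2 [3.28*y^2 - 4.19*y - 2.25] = 6.56000000000000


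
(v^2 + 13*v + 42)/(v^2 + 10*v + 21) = (v + 6)/(v + 3)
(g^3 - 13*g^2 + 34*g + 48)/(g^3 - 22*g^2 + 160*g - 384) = (g + 1)/(g - 8)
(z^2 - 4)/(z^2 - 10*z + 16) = (z + 2)/(z - 8)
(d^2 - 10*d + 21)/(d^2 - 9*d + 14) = (d - 3)/(d - 2)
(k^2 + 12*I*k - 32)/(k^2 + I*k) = (k^2 + 12*I*k - 32)/(k*(k + I))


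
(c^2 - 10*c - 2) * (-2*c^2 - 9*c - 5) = -2*c^4 + 11*c^3 + 89*c^2 + 68*c + 10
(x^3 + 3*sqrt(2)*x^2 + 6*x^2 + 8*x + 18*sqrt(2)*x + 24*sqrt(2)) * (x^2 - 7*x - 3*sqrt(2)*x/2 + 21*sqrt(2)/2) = x^5 - x^4 + 3*sqrt(2)*x^4/2 - 43*x^3 - 3*sqrt(2)*x^3/2 - 51*sqrt(2)*x^2 - 47*x^2 - 84*sqrt(2)*x + 306*x + 504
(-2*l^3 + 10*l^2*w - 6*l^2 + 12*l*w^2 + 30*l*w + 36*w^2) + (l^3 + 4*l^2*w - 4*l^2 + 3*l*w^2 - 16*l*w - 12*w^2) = -l^3 + 14*l^2*w - 10*l^2 + 15*l*w^2 + 14*l*w + 24*w^2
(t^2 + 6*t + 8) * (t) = t^3 + 6*t^2 + 8*t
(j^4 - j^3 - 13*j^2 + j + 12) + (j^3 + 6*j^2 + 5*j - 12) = j^4 - 7*j^2 + 6*j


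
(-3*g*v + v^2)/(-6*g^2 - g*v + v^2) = v/(2*g + v)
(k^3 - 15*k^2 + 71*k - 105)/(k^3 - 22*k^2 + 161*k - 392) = (k^2 - 8*k + 15)/(k^2 - 15*k + 56)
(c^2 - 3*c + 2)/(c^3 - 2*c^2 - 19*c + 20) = (c - 2)/(c^2 - c - 20)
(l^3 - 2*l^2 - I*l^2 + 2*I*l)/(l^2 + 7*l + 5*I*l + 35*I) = l*(l^2 - l*(2 + I) + 2*I)/(l^2 + l*(7 + 5*I) + 35*I)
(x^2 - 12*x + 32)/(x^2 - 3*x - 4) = (x - 8)/(x + 1)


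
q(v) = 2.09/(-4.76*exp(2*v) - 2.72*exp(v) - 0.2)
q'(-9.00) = 0.02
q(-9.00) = -10.43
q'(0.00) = 0.43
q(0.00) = -0.27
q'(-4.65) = 1.10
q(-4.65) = -9.23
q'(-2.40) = 2.88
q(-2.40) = -4.30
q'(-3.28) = 2.53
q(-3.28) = -6.76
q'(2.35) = 0.01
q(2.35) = -0.00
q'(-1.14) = 1.59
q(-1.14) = -1.34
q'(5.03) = 0.00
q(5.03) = -0.00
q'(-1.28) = 1.78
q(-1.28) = -1.58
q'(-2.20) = 2.79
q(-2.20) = -3.73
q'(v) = 2.09*(9.52*exp(2*v) + 2.72*exp(v))/(-4.76*exp(2*v) - 2.72*exp(v) - 0.2)^2 = (19.8968*exp(v) + 5.6848)*exp(v)/(4.76*exp(2*v) + 2.72*exp(v) + 0.2)^2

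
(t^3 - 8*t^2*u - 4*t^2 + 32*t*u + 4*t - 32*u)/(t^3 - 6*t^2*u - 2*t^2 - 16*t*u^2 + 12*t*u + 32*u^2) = (t - 2)/(t + 2*u)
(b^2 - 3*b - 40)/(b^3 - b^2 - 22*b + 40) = (b - 8)/(b^2 - 6*b + 8)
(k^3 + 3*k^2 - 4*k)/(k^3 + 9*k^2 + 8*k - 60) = k*(k^2 + 3*k - 4)/(k^3 + 9*k^2 + 8*k - 60)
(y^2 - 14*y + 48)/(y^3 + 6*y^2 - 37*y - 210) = (y - 8)/(y^2 + 12*y + 35)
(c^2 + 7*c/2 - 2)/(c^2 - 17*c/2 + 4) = (c + 4)/(c - 8)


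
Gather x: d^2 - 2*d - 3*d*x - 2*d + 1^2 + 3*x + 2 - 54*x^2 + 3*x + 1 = d^2 - 4*d - 54*x^2 + x*(6 - 3*d) + 4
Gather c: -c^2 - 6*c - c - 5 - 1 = -c^2 - 7*c - 6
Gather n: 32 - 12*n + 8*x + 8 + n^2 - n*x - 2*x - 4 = n^2 + n*(-x - 12) + 6*x + 36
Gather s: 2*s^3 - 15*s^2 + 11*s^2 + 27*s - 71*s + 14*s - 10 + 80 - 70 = 2*s^3 - 4*s^2 - 30*s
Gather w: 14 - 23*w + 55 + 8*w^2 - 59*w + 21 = 8*w^2 - 82*w + 90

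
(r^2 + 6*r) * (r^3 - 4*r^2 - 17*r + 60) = r^5 + 2*r^4 - 41*r^3 - 42*r^2 + 360*r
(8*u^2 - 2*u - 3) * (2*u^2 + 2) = 16*u^4 - 4*u^3 + 10*u^2 - 4*u - 6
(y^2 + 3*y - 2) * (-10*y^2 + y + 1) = -10*y^4 - 29*y^3 + 24*y^2 + y - 2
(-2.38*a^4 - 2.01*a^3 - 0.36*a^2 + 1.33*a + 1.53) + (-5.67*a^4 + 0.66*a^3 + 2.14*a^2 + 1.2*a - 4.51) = -8.05*a^4 - 1.35*a^3 + 1.78*a^2 + 2.53*a - 2.98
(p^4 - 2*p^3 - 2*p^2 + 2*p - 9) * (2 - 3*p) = -3*p^5 + 8*p^4 + 2*p^3 - 10*p^2 + 31*p - 18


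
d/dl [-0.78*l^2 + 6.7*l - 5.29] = 6.7 - 1.56*l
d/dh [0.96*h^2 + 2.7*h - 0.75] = 1.92*h + 2.7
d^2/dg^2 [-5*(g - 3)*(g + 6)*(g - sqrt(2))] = -30*g - 30 + 10*sqrt(2)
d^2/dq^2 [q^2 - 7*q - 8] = 2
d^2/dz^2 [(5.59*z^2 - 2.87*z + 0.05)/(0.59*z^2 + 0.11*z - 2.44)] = (-2.723676*z^3 + 48.388614*z^2 - 24.770442*z + 65.165802)/(0.205379*z^6 + 0.114873*z^5 - 2.526675*z^4 - 0.948805*z^3 + 10.4493*z^2 + 1.964688*z - 14.526784)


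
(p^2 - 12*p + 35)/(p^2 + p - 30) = (p - 7)/(p + 6)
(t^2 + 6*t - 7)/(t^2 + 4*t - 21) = (t - 1)/(t - 3)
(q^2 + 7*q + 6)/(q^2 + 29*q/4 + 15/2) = 4*(q + 1)/(4*q + 5)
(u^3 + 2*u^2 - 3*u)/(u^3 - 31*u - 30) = u*(-u^2 - 2*u + 3)/(-u^3 + 31*u + 30)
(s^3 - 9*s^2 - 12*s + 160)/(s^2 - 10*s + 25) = (s^2 - 4*s - 32)/(s - 5)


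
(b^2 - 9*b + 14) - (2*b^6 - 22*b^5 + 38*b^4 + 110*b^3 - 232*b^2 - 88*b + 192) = -2*b^6 + 22*b^5 - 38*b^4 - 110*b^3 + 233*b^2 + 79*b - 178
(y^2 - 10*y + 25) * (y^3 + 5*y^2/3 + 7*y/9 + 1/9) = y^5 - 25*y^4/3 + 82*y^3/9 + 34*y^2 + 55*y/3 + 25/9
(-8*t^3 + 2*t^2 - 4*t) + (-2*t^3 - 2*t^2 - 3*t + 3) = -10*t^3 - 7*t + 3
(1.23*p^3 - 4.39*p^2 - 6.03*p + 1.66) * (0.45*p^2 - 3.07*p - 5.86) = 0.5535*p^5 - 5.7516*p^4 + 3.556*p^3 + 44.9845*p^2 + 30.2396*p - 9.7276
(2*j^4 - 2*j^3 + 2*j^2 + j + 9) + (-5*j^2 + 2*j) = 2*j^4 - 2*j^3 - 3*j^2 + 3*j + 9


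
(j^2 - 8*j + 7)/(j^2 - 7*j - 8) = (-j^2 + 8*j - 7)/(-j^2 + 7*j + 8)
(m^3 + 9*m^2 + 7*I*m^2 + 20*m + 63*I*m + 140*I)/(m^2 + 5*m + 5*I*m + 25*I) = (m^2 + m*(4 + 7*I) + 28*I)/(m + 5*I)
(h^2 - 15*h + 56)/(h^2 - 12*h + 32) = (h - 7)/(h - 4)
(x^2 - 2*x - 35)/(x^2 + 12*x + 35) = (x - 7)/(x + 7)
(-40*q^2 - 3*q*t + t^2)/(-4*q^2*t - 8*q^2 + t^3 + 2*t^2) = (40*q^2 + 3*q*t - t^2)/(4*q^2*t + 8*q^2 - t^3 - 2*t^2)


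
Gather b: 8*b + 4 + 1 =8*b + 5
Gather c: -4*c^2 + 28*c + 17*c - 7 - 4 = -4*c^2 + 45*c - 11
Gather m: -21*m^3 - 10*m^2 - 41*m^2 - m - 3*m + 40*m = -21*m^3 - 51*m^2 + 36*m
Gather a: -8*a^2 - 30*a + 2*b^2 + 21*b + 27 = -8*a^2 - 30*a + 2*b^2 + 21*b + 27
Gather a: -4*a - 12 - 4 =-4*a - 16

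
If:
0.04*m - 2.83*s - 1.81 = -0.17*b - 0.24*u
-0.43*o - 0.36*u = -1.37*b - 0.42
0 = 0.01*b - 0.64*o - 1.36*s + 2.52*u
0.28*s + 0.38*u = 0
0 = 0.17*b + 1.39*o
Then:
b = -0.29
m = 45.89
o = 0.04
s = -0.01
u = 0.01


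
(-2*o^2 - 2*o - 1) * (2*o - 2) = -4*o^3 + 2*o + 2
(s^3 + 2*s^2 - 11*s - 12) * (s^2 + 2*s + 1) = s^5 + 4*s^4 - 6*s^3 - 32*s^2 - 35*s - 12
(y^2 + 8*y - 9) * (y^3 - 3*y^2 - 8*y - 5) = y^5 + 5*y^4 - 41*y^3 - 42*y^2 + 32*y + 45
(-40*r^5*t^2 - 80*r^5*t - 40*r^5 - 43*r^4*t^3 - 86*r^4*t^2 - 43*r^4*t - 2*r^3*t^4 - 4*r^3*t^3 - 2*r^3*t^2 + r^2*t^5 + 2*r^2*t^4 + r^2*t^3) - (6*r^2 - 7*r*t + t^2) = -40*r^5*t^2 - 80*r^5*t - 40*r^5 - 43*r^4*t^3 - 86*r^4*t^2 - 43*r^4*t - 2*r^3*t^4 - 4*r^3*t^3 - 2*r^3*t^2 + r^2*t^5 + 2*r^2*t^4 + r^2*t^3 - 6*r^2 + 7*r*t - t^2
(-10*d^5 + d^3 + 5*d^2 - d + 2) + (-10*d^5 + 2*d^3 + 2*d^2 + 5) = -20*d^5 + 3*d^3 + 7*d^2 - d + 7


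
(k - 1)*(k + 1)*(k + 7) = k^3 + 7*k^2 - k - 7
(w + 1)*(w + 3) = w^2 + 4*w + 3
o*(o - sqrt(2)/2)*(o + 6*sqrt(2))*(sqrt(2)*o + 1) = sqrt(2)*o^4 + 12*o^3 - sqrt(2)*o^2/2 - 6*o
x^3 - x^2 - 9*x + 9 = (x - 3)*(x - 1)*(x + 3)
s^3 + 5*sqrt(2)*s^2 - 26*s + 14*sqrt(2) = (s - sqrt(2))^2*(s + 7*sqrt(2))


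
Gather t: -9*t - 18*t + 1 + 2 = 3 - 27*t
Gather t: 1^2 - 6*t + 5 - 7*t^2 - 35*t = -7*t^2 - 41*t + 6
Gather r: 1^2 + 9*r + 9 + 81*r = 90*r + 10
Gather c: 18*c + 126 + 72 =18*c + 198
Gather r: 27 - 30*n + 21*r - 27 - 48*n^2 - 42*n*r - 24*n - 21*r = -48*n^2 - 42*n*r - 54*n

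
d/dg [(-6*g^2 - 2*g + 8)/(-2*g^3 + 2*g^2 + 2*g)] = (-3*g^4 - 2*g^3 + 10*g^2 - 8*g - 4)/(g^2*(g^4 - 2*g^3 - g^2 + 2*g + 1))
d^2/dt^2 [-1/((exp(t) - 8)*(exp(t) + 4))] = 4*(-exp(3*t) + 3*exp(2*t) - 36*exp(t) + 32)*exp(t)/(exp(6*t) - 12*exp(5*t) - 48*exp(4*t) + 704*exp(3*t) + 1536*exp(2*t) - 12288*exp(t) - 32768)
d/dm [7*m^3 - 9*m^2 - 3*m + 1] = 21*m^2 - 18*m - 3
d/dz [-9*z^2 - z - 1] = -18*z - 1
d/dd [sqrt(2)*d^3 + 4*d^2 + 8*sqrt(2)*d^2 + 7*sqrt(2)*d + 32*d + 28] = 3*sqrt(2)*d^2 + 8*d + 16*sqrt(2)*d + 7*sqrt(2) + 32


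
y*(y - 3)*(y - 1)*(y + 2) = y^4 - 2*y^3 - 5*y^2 + 6*y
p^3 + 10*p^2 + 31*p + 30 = (p + 2)*(p + 3)*(p + 5)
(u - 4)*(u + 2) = u^2 - 2*u - 8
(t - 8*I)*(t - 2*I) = t^2 - 10*I*t - 16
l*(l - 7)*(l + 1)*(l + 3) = l^4 - 3*l^3 - 25*l^2 - 21*l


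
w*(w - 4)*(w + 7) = w^3 + 3*w^2 - 28*w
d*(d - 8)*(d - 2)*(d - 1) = d^4 - 11*d^3 + 26*d^2 - 16*d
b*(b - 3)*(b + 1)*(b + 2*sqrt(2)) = b^4 - 2*b^3 + 2*sqrt(2)*b^3 - 4*sqrt(2)*b^2 - 3*b^2 - 6*sqrt(2)*b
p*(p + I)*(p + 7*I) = p^3 + 8*I*p^2 - 7*p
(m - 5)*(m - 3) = m^2 - 8*m + 15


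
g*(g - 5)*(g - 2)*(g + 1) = g^4 - 6*g^3 + 3*g^2 + 10*g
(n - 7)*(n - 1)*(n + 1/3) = n^3 - 23*n^2/3 + 13*n/3 + 7/3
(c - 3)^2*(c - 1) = c^3 - 7*c^2 + 15*c - 9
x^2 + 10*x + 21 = (x + 3)*(x + 7)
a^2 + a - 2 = (a - 1)*(a + 2)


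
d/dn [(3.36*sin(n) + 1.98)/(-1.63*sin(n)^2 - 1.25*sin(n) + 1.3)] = (5.4768*sin(n)^2 + 6.4548*sin(n) + 6.843)*cos(n)/(2.6569*sin(n)^4 + 4.075*sin(n)^3 - 2.6755*sin(n)^2 - 3.25*sin(n) + 1.69)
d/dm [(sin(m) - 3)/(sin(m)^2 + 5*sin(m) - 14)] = (6*sin(m) + cos(m)^2)*cos(m)/(sin(m)^2 + 5*sin(m) - 14)^2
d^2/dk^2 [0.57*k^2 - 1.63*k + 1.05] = 1.14000000000000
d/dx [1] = 0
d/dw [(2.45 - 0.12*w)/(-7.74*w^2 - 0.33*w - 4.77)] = (-0.9288*w^2 + 37.926*w + 1.3809)/(59.9076*w^4 + 5.1084*w^3 + 73.9485*w^2 + 3.1482*w + 22.7529)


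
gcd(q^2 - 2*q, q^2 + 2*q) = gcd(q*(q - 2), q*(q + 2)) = q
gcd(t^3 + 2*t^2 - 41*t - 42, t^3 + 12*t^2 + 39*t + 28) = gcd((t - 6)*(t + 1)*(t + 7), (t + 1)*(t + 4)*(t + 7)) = t^2 + 8*t + 7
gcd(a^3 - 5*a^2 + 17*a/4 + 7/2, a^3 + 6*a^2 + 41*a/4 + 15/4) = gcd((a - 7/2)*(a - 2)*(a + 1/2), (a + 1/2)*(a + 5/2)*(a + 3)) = a + 1/2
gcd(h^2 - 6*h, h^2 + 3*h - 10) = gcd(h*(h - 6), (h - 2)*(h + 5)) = 1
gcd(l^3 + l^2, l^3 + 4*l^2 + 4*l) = l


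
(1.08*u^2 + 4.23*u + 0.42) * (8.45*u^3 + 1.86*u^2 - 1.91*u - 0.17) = 9.126*u^5 + 37.7523*u^4 + 9.354*u^3 - 7.4817*u^2 - 1.5213*u - 0.0714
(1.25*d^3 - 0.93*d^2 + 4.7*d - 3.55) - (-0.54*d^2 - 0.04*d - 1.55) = 1.25*d^3 - 0.39*d^2 + 4.74*d - 2.0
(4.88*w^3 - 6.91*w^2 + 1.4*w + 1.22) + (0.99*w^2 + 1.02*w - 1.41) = 4.88*w^3 - 5.92*w^2 + 2.42*w - 0.19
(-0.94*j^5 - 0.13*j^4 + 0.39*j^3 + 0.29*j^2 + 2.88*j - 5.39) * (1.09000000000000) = -1.0246*j^5 - 0.1417*j^4 + 0.4251*j^3 + 0.3161*j^2 + 3.1392*j - 5.8751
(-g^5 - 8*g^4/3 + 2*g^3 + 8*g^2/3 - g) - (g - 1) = -g^5 - 8*g^4/3 + 2*g^3 + 8*g^2/3 - 2*g + 1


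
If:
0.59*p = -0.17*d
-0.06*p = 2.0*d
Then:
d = 0.00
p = 0.00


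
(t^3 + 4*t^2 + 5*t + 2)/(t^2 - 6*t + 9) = (t^3 + 4*t^2 + 5*t + 2)/(t^2 - 6*t + 9)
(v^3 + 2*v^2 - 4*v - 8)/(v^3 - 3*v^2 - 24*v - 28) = (v - 2)/(v - 7)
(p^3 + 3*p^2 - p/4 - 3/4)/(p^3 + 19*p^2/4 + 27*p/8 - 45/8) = 2*(4*p^2 - 1)/(8*p^2 + 14*p - 15)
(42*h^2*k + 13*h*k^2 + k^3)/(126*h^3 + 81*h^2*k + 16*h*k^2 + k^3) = k/(3*h + k)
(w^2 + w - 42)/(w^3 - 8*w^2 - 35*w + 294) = (w^2 + w - 42)/(w^3 - 8*w^2 - 35*w + 294)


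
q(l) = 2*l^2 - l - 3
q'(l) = 4*l - 1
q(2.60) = 7.92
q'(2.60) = 9.40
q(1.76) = 1.44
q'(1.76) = 6.04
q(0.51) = -2.99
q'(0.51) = 1.04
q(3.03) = 12.33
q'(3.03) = 11.12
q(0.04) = -3.04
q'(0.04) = -0.84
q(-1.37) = 2.12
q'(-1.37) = -6.48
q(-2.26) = 9.48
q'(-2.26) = -10.04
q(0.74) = -2.64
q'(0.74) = 1.96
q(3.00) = 12.00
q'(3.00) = 11.00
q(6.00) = 63.00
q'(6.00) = 23.00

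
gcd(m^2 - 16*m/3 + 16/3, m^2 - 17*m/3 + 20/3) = m - 4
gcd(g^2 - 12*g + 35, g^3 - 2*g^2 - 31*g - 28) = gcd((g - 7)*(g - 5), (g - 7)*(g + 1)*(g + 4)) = g - 7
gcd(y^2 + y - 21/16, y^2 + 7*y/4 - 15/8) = y - 3/4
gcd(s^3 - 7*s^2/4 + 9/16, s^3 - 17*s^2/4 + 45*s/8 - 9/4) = s^2 - 9*s/4 + 9/8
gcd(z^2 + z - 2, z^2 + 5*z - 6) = z - 1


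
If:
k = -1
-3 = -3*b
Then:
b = 1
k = -1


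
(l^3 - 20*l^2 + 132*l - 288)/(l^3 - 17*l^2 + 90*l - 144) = (l - 6)/(l - 3)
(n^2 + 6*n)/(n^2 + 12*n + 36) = n/(n + 6)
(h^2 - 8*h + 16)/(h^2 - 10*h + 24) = (h - 4)/(h - 6)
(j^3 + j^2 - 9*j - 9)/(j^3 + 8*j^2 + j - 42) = (j^2 - 2*j - 3)/(j^2 + 5*j - 14)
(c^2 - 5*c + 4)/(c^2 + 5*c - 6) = (c - 4)/(c + 6)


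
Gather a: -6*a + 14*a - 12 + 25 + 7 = 8*a + 20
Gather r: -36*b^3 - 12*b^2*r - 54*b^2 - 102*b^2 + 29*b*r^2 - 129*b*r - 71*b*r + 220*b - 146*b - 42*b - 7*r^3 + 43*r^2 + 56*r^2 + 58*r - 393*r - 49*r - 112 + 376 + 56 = -36*b^3 - 156*b^2 + 32*b - 7*r^3 + r^2*(29*b + 99) + r*(-12*b^2 - 200*b - 384) + 320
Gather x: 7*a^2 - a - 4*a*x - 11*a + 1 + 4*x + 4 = 7*a^2 - 12*a + x*(4 - 4*a) + 5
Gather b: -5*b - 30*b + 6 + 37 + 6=49 - 35*b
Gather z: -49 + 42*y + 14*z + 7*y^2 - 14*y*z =7*y^2 + 42*y + z*(14 - 14*y) - 49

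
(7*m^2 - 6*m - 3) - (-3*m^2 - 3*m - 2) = 10*m^2 - 3*m - 1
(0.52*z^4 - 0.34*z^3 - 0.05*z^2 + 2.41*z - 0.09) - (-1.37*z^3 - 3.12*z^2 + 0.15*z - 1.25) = 0.52*z^4 + 1.03*z^3 + 3.07*z^2 + 2.26*z + 1.16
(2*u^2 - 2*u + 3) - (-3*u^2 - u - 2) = 5*u^2 - u + 5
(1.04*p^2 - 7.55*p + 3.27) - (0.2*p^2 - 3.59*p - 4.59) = 0.84*p^2 - 3.96*p + 7.86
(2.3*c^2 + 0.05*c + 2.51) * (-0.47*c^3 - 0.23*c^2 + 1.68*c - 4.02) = -1.081*c^5 - 0.5525*c^4 + 2.6728*c^3 - 9.7393*c^2 + 4.0158*c - 10.0902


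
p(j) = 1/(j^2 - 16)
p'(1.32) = -0.01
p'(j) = -2*j/(j^2 - 16)^2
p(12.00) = 0.01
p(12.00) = 0.01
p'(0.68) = -0.01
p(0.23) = -0.06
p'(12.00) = 0.00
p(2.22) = -0.09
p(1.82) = -0.08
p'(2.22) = -0.04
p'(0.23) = -0.00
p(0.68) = -0.06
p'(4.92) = -0.15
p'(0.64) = -0.01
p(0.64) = -0.06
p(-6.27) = 0.04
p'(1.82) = -0.02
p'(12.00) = 0.00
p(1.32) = -0.07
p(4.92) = 0.12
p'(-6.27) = 0.02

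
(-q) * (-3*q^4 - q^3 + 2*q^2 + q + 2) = 3*q^5 + q^4 - 2*q^3 - q^2 - 2*q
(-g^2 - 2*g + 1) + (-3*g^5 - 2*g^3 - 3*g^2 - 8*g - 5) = -3*g^5 - 2*g^3 - 4*g^2 - 10*g - 4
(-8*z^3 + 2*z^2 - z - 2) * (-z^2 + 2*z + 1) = 8*z^5 - 18*z^4 - 3*z^3 + 2*z^2 - 5*z - 2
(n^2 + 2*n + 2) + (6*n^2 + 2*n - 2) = 7*n^2 + 4*n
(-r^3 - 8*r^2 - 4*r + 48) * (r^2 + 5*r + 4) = -r^5 - 13*r^4 - 48*r^3 - 4*r^2 + 224*r + 192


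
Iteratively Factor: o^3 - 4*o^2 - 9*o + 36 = (o - 4)*(o^2 - 9) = (o - 4)*(o - 3)*(o + 3)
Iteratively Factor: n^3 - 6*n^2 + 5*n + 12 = (n - 3)*(n^2 - 3*n - 4) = (n - 4)*(n - 3)*(n + 1)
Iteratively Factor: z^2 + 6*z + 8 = (z + 4)*(z + 2)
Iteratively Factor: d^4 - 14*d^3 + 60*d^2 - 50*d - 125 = (d - 5)*(d^3 - 9*d^2 + 15*d + 25) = (d - 5)*(d + 1)*(d^2 - 10*d + 25) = (d - 5)^2*(d + 1)*(d - 5)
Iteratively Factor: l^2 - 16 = (l - 4)*(l + 4)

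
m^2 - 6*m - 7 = (m - 7)*(m + 1)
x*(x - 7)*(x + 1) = x^3 - 6*x^2 - 7*x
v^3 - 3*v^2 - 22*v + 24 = (v - 6)*(v - 1)*(v + 4)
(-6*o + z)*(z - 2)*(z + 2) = -6*o*z^2 + 24*o + z^3 - 4*z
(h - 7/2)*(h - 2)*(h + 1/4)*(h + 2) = h^4 - 13*h^3/4 - 39*h^2/8 + 13*h + 7/2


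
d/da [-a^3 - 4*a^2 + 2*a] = -3*a^2 - 8*a + 2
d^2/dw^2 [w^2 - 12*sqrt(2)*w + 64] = 2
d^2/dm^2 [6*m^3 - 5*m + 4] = 36*m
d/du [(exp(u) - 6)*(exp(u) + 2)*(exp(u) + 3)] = (3*exp(2*u) - 2*exp(u) - 24)*exp(u)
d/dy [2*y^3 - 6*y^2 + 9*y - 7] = 6*y^2 - 12*y + 9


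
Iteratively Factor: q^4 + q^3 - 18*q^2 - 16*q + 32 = (q + 2)*(q^3 - q^2 - 16*q + 16) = (q - 1)*(q + 2)*(q^2 - 16) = (q - 1)*(q + 2)*(q + 4)*(q - 4)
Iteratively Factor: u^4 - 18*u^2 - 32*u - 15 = (u + 3)*(u^3 - 3*u^2 - 9*u - 5) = (u - 5)*(u + 3)*(u^2 + 2*u + 1) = (u - 5)*(u + 1)*(u + 3)*(u + 1)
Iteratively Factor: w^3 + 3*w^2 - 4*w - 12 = (w + 3)*(w^2 - 4) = (w + 2)*(w + 3)*(w - 2)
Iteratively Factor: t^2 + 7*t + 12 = (t + 4)*(t + 3)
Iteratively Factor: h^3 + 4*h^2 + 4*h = (h)*(h^2 + 4*h + 4) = h*(h + 2)*(h + 2)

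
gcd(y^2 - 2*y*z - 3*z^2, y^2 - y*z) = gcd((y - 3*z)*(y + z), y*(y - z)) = 1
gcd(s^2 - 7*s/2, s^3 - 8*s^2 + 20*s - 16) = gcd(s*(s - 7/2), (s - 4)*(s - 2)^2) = 1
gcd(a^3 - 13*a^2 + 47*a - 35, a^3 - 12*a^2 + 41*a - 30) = a^2 - 6*a + 5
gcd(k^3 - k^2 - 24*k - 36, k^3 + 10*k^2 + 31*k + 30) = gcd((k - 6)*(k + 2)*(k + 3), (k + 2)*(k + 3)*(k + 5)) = k^2 + 5*k + 6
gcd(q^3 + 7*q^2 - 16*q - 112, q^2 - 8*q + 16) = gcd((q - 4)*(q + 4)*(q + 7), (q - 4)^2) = q - 4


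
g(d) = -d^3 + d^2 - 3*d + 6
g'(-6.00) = -123.00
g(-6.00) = 276.00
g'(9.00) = -228.00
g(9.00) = -669.00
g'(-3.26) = -41.40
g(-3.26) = 61.05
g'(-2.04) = -19.56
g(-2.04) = 24.77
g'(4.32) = -50.35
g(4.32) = -68.92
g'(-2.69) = -30.09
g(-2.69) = 40.77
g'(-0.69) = -5.81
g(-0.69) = 8.87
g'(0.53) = -2.78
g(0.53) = 4.54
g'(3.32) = -29.43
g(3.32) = -29.53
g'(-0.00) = -3.00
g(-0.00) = 6.00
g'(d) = -3*d^2 + 2*d - 3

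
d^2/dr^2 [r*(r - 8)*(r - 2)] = 6*r - 20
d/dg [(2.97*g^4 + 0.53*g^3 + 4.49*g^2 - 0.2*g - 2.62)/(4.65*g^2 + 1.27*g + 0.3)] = (27.621*g^5 + 13.7802*g^4 + 4.9102*g^3 + 7.1093*g^2 + 27.06*g + 3.2674)/(21.6225*g^4 + 11.811*g^3 + 4.4029*g^2 + 0.762*g + 0.09)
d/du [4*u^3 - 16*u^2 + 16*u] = 12*u^2 - 32*u + 16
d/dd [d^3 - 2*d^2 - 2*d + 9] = 3*d^2 - 4*d - 2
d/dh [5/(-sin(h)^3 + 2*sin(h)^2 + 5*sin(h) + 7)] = 5*(3*sin(h)^2 - 4*sin(h) - 5)*cos(h)/(sin(h)^3 - 2*sin(h)^2 - 5*sin(h) - 7)^2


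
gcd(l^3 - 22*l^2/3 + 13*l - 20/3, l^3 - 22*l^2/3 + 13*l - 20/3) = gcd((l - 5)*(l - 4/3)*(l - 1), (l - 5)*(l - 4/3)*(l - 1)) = l^3 - 22*l^2/3 + 13*l - 20/3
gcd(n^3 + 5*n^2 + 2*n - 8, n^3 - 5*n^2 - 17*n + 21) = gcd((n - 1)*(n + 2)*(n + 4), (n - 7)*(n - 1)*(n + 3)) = n - 1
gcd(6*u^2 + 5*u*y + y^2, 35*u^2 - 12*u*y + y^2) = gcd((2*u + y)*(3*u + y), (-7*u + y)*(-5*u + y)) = 1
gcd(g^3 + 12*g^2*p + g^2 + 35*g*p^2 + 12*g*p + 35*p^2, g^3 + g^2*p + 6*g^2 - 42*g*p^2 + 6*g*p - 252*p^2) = g + 7*p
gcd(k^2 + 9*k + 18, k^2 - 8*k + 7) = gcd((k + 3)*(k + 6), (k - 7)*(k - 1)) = 1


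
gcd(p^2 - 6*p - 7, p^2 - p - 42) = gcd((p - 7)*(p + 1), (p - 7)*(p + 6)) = p - 7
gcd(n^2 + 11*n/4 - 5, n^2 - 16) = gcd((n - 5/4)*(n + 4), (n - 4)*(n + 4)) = n + 4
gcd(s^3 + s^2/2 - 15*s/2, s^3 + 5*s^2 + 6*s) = s^2 + 3*s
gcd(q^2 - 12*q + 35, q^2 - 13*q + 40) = q - 5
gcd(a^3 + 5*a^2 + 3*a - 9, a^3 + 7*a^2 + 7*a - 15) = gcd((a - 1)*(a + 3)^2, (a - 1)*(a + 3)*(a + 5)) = a^2 + 2*a - 3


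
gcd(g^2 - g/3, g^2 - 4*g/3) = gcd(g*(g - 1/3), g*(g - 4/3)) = g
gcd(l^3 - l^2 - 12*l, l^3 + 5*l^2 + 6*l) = l^2 + 3*l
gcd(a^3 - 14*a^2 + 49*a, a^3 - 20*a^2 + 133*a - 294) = a^2 - 14*a + 49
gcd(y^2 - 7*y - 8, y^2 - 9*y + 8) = y - 8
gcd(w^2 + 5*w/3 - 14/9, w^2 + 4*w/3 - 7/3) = w + 7/3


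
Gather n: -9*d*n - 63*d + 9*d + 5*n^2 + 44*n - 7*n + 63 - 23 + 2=-54*d + 5*n^2 + n*(37 - 9*d) + 42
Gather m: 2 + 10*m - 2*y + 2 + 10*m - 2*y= 20*m - 4*y + 4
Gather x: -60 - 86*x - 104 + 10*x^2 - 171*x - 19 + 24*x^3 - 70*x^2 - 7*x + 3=24*x^3 - 60*x^2 - 264*x - 180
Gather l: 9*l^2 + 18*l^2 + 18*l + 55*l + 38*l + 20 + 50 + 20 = 27*l^2 + 111*l + 90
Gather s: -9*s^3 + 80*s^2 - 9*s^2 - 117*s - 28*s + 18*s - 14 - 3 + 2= -9*s^3 + 71*s^2 - 127*s - 15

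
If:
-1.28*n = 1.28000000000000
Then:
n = -1.00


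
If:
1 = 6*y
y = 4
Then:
No Solution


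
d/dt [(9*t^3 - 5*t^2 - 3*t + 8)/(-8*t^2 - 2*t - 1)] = (-72*t^4 - 36*t^3 - 41*t^2 + 138*t + 19)/(64*t^4 + 32*t^3 + 20*t^2 + 4*t + 1)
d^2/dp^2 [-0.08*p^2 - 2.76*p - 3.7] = -0.160000000000000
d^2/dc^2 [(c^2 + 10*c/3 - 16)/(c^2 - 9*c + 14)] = 2*(37*c^3 - 270*c^2 + 876*c - 1368)/(3*(c^6 - 27*c^5 + 285*c^4 - 1485*c^3 + 3990*c^2 - 5292*c + 2744))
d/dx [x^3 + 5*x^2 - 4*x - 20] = 3*x^2 + 10*x - 4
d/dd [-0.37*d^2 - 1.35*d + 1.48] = -0.74*d - 1.35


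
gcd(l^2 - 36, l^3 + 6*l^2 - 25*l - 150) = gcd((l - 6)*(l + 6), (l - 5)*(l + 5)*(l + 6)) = l + 6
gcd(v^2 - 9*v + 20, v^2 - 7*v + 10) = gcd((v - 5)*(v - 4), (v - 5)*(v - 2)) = v - 5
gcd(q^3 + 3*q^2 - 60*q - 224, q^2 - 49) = q + 7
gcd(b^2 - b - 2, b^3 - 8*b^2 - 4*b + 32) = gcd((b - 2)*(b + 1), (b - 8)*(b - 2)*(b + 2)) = b - 2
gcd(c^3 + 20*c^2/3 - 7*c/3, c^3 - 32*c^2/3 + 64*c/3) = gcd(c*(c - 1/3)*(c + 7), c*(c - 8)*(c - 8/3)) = c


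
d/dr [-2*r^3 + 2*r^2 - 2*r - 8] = -6*r^2 + 4*r - 2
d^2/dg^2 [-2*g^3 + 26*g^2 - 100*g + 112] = 52 - 12*g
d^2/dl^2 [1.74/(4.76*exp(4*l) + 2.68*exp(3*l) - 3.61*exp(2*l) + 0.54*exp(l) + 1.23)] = ((-132.5184*exp(3*l) - 41.9688*exp(2*l) + 25.1256*exp(l) - 0.9396)*(4.76*exp(4*l) + 2.68*exp(3*l) - 3.61*exp(2*l) + 0.54*exp(l) + 1.23) + 1.74*(19.04*exp(3*l) + 8.04*exp(2*l) - 7.22*exp(l) + 0.54)*(38.08*exp(3*l) + 16.08*exp(2*l) - 14.44*exp(l) + 1.08)*exp(l))*exp(l)/(4.76*exp(4*l) + 2.68*exp(3*l) - 3.61*exp(2*l) + 0.54*exp(l) + 1.23)^3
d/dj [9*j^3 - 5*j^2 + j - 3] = 27*j^2 - 10*j + 1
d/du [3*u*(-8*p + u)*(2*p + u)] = -48*p^2 - 36*p*u + 9*u^2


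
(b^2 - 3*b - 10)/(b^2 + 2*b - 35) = (b + 2)/(b + 7)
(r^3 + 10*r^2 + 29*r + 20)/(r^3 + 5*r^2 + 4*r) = (r + 5)/r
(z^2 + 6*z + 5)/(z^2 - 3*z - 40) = (z + 1)/(z - 8)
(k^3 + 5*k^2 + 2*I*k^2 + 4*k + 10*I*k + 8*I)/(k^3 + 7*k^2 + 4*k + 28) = (k^2 + 5*k + 4)/(k^2 + k*(7 - 2*I) - 14*I)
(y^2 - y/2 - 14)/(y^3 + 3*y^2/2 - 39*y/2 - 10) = (2*y + 7)/(2*y^2 + 11*y + 5)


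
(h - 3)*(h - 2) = h^2 - 5*h + 6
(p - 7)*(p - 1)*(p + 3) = p^3 - 5*p^2 - 17*p + 21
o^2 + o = o*(o + 1)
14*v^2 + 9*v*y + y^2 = (2*v + y)*(7*v + y)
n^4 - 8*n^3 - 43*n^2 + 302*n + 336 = (n - 8)*(n - 7)*(n + 1)*(n + 6)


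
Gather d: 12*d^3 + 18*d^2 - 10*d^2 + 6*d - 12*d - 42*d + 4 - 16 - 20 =12*d^3 + 8*d^2 - 48*d - 32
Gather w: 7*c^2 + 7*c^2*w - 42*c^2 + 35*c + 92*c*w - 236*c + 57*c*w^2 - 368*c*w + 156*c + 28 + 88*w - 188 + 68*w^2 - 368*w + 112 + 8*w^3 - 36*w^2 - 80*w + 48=-35*c^2 - 45*c + 8*w^3 + w^2*(57*c + 32) + w*(7*c^2 - 276*c - 360)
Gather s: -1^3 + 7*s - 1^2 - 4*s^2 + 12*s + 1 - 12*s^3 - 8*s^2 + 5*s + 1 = -12*s^3 - 12*s^2 + 24*s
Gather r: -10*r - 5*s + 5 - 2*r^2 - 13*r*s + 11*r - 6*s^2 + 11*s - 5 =-2*r^2 + r*(1 - 13*s) - 6*s^2 + 6*s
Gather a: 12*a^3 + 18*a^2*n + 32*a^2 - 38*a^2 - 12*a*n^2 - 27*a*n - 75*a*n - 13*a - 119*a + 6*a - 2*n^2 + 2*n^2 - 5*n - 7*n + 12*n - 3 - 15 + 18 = 12*a^3 + a^2*(18*n - 6) + a*(-12*n^2 - 102*n - 126)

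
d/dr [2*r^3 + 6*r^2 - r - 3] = 6*r^2 + 12*r - 1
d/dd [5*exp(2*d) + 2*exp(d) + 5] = (10*exp(d) + 2)*exp(d)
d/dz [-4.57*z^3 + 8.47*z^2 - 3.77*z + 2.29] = -13.71*z^2 + 16.94*z - 3.77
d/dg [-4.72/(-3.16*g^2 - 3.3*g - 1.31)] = (-29.8304*g - 15.576)/(3.16*g^2 + 3.3*g + 1.31)^2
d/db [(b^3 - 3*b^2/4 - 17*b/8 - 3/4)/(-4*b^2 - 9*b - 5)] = (-32*b^4 - 144*b^3 - 134*b^2 + 12*b + 31)/(8*(16*b^4 + 72*b^3 + 121*b^2 + 90*b + 25))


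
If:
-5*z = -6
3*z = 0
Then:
No Solution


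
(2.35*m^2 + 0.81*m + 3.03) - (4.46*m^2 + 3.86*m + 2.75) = -2.11*m^2 - 3.05*m + 0.28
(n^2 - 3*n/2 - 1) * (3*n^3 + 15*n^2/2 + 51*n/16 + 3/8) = 3*n^5 + 3*n^4 - 177*n^3/16 - 381*n^2/32 - 15*n/4 - 3/8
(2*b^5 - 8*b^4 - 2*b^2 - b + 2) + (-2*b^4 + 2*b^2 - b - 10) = 2*b^5 - 10*b^4 - 2*b - 8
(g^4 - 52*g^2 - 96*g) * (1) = g^4 - 52*g^2 - 96*g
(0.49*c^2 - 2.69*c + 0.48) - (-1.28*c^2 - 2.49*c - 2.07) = 1.77*c^2 - 0.2*c + 2.55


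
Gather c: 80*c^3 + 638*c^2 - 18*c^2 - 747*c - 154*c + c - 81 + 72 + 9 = 80*c^3 + 620*c^2 - 900*c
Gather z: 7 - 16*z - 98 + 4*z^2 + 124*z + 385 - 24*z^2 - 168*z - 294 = -20*z^2 - 60*z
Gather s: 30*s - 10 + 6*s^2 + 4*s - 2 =6*s^2 + 34*s - 12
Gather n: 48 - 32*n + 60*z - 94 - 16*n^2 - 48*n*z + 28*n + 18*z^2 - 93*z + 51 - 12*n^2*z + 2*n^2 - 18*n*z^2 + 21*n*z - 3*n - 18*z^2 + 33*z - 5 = n^2*(-12*z - 14) + n*(-18*z^2 - 27*z - 7)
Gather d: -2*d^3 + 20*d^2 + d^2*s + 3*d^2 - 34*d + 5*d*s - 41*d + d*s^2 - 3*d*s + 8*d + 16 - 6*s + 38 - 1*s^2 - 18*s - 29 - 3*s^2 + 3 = -2*d^3 + d^2*(s + 23) + d*(s^2 + 2*s - 67) - 4*s^2 - 24*s + 28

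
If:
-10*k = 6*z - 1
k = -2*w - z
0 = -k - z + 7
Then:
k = -41/4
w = -7/2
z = 69/4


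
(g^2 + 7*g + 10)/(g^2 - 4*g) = (g^2 + 7*g + 10)/(g*(g - 4))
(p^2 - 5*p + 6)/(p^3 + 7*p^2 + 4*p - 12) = (p^2 - 5*p + 6)/(p^3 + 7*p^2 + 4*p - 12)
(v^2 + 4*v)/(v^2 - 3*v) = (v + 4)/(v - 3)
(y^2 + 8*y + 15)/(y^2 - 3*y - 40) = (y + 3)/(y - 8)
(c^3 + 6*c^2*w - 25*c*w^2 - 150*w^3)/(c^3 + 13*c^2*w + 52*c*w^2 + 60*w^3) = (c - 5*w)/(c + 2*w)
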